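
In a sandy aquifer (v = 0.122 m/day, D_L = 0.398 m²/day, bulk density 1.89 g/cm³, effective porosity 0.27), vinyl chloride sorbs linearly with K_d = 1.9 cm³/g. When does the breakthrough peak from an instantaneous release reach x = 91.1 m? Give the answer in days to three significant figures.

10300 days

Retardation factor R = 1 + ρ_b·K_d/n = 1 + 1.89 × 1.9/0.27 = 14.30.
Sorption retards both mechanisms: v_R = v/R = 0.008531 m/day, D_R = D/R = 0.02783 m²/day.
Peak time from v_R²t² + 2D_R t − x² = 0: t = (√(D_R² + v_R²x²) − D_R)/v_R².
√(D_R² + v_R²x²) = √(0.02783² + 0.008531² × 91.1²) = 0.7777; v_R² = 7.278e-05.
t = (0.7777 − 0.02783)/7.278e-05 = 10300 days.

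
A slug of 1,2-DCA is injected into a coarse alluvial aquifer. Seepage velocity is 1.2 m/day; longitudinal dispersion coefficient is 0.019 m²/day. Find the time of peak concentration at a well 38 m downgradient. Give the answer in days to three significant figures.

For the 1D instantaneous-source solution, setting ∂C/∂t = 0 at fixed x gives v²t² + 2Dt − x² = 0, so t = (√(D² + v²x²) − D)/v².
√(D² + v²x²) = √(0.019² + 1.2² × 38²) = 45.60; v² = 1.44.
t = (45.60 − 0.019)/1.44 = 31.7 days (vs. the pure-advection estimate x/v = 31.7 d).

31.7 days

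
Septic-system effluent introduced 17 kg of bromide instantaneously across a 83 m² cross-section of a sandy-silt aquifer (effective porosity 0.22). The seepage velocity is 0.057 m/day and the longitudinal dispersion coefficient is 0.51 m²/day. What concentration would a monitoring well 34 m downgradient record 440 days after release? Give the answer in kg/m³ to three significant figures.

0.0160 kg/m³

For an instantaneous plane source, C(x,t) = M/(n_e·A·√(4πDt)) · exp(−(x−vt)²/(4Dt)), with n_e·A the pore (flow) area.
Plume center vt = 0.057 × 440 = 25.08 m, so the well at 34 m is 8.92 m downgradient of the peak.
√(4πDt) = 53.10 m, giving peak height M/(n_e·A·√(4πDt)) = 17/(0.22 × 83 × 53.10) = 0.01753 kg/m³.
(x−vt)²/(4Dt) = (8.92)²/(4 × 0.51 × 440) = 0.08864; exp(−0.08864) = 0.9152.
C = 0.01753 × 0.9152 = 0.0160 kg/m³.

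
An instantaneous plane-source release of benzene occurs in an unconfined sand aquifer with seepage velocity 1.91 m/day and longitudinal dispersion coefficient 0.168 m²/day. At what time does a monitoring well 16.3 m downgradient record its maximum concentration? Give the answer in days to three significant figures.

For the 1D instantaneous-source solution, setting ∂C/∂t = 0 at fixed x gives v²t² + 2Dt − x² = 0, so t = (√(D² + v²x²) − D)/v².
√(D² + v²x²) = √(0.168² + 1.91² × 16.3²) = 31.13; v² = 3.6481.
t = (31.13 − 0.168)/3.6481 = 8.49 days (vs. the pure-advection estimate x/v = 8.53 d).

8.49 days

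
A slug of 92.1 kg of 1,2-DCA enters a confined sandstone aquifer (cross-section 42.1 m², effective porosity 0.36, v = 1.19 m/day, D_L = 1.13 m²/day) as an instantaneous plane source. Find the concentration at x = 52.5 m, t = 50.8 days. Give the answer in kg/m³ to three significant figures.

0.172 kg/m³

For an instantaneous plane source, C(x,t) = M/(n_e·A·√(4πDt)) · exp(−(x−vt)²/(4Dt)), with n_e·A the pore (flow) area.
Plume center vt = 1.19 × 50.8 = 60.452 m, so the well at 52.5 m is 7.952 m upgradient of the peak.
√(4πDt) = 26.86 m, giving peak height M/(n_e·A·√(4πDt)) = 92.1/(0.36 × 42.1 × 26.86) = 0.2262 kg/m³.
(x−vt)²/(4Dt) = (-7.952)²/(4 × 1.13 × 50.8) = 0.2754; exp(−0.2754) = 0.7593.
C = 0.2262 × 0.7593 = 0.172 kg/m³.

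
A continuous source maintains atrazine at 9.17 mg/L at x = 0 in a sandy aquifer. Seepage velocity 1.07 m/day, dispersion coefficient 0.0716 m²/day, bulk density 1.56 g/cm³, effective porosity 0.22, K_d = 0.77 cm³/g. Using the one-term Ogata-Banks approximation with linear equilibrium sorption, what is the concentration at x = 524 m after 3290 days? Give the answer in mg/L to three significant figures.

9.10 mg/L

Retardation factor R = 1 + ρ_b·K_d/n = 1 + 1.56 × 0.77/0.22 = 6.460.
Sorption retards both mechanisms: v_R = v/R = 0.1656 m/day, D_R = D/R = 0.01108 m²/day.
v_R·t = 0.1656 × 3290 = 544.824 m; 2√(D_R t) = 12.08 m; argument = (524 − 544.824)/12.08 = -1.724.
C = C₀ × ½·erfc(-1.724) = 9.17 × 0.9926 = 9.10 mg/L.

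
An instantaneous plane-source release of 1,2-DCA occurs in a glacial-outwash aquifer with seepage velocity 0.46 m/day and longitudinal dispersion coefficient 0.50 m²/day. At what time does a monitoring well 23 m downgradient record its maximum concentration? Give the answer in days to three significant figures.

For the 1D instantaneous-source solution, setting ∂C/∂t = 0 at fixed x gives v²t² + 2Dt − x² = 0, so t = (√(D² + v²x²) − D)/v².
√(D² + v²x²) = √(0.50² + 0.46² × 23²) = 10.59; v² = 0.2116.
t = (10.59 − 0.50)/0.2116 = 47.7 days (vs. the pure-advection estimate x/v = 50.0 d).

47.7 days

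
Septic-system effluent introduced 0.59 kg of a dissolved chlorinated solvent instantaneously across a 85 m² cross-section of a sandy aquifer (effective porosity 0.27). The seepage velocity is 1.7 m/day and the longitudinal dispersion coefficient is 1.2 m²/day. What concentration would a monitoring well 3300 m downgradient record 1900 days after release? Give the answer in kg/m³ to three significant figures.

8.87e-05 kg/m³

For an instantaneous plane source, C(x,t) = M/(n_e·A·√(4πDt)) · exp(−(x−vt)²/(4Dt)), with n_e·A the pore (flow) area.
Plume center vt = 1.7 × 1900 = 3230 m, so the well at 3300 m is 70 m downgradient of the peak.
√(4πDt) = 169.3 m, giving peak height M/(n_e·A·√(4πDt)) = 0.59/(0.27 × 85 × 169.3) = 0.0001518 kg/m³.
(x−vt)²/(4Dt) = (70)²/(4 × 1.2 × 1900) = 0.5373; exp(−0.5373) = 0.5843.
C = 0.0001518 × 0.5843 = 8.87e-05 kg/m³.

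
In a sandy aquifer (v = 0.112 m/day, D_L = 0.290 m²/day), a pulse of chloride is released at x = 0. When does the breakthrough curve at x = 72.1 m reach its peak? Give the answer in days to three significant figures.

621 days

For the 1D instantaneous-source solution, setting ∂C/∂t = 0 at fixed x gives v²t² + 2Dt − x² = 0, so t = (√(D² + v²x²) − D)/v².
√(D² + v²x²) = √(0.290² + 0.112² × 72.1²) = 8.080; v² = 0.012544.
t = (8.080 − 0.290)/0.012544 = 621 days (vs. the pure-advection estimate x/v = 644 d).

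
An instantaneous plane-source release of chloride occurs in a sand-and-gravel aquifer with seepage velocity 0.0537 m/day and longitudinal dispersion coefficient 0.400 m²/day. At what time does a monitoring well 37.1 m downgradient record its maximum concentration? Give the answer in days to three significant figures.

For the 1D instantaneous-source solution, setting ∂C/∂t = 0 at fixed x gives v²t² + 2Dt − x² = 0, so t = (√(D² + v²x²) − D)/v².
√(D² + v²x²) = √(0.400² + 0.0537² × 37.1²) = 2.032; v² = 0.00288369.
t = (2.032 − 0.400)/0.00288369 = 566 days (vs. the pure-advection estimate x/v = 691 d).

566 days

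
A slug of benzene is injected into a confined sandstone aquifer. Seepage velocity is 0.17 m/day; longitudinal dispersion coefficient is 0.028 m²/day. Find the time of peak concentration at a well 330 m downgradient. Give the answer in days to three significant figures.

1940 days

For the 1D instantaneous-source solution, setting ∂C/∂t = 0 at fixed x gives v²t² + 2Dt − x² = 0, so t = (√(D² + v²x²) − D)/v².
√(D² + v²x²) = √(0.028² + 0.17² × 330²) = 56.10; v² = 0.0289.
t = (56.10 − 0.028)/0.0289 = 1940 days (vs. the pure-advection estimate x/v = 1940 d).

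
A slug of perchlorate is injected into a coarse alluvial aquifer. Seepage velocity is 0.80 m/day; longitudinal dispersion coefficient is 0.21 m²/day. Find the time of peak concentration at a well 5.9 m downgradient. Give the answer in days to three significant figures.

For the 1D instantaneous-source solution, setting ∂C/∂t = 0 at fixed x gives v²t² + 2Dt − x² = 0, so t = (√(D² + v²x²) − D)/v².
√(D² + v²x²) = √(0.21² + 0.80² × 5.9²) = 4.725; v² = 0.64.
t = (4.725 − 0.21)/0.64 = 7.05 days (vs. the pure-advection estimate x/v = 7.38 d).

7.05 days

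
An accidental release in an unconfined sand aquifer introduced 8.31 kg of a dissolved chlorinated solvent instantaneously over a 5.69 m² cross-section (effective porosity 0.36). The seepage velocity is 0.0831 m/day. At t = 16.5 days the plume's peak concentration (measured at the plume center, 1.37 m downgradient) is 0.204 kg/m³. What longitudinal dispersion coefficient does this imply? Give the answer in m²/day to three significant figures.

1.91 m²/day

At the plume center C_max = M/(n_e·A·√(4πDt)), so D = M²/(4πt·(n_e·A·C_max)²).
n_e·A·C_max = 0.36 × 5.69 × 0.204 = 0.4179 kg/m.
D = 8.31²/(4π × 16.5 × 0.4179²) = 1.91 m²/day.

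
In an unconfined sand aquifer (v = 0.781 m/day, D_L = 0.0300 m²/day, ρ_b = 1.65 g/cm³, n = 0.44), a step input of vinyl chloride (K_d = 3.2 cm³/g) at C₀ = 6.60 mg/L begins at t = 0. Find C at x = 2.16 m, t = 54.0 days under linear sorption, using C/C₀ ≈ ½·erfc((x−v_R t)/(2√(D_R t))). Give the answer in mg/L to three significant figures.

6.50 mg/L

Retardation factor R = 1 + ρ_b·K_d/n = 1 + 1.65 × 3.2/0.44 = 13.00.
Sorption retards both mechanisms: v_R = v/R = 0.06008 m/day, D_R = D/R = 0.002308 m²/day.
v_R·t = 0.06008 × 54.0 = 3.24432 m; 2√(D_R t) = 0.7061 m; argument = (2.16 − 3.24432)/0.7061 = -1.536.
C = C₀ × ½·erfc(-1.536) = 6.60 × 0.9851 = 6.50 mg/L.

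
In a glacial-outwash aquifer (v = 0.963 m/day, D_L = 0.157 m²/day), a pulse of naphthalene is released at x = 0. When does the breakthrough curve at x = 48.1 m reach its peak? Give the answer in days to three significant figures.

For the 1D instantaneous-source solution, setting ∂C/∂t = 0 at fixed x gives v²t² + 2Dt − x² = 0, so t = (√(D² + v²x²) − D)/v².
√(D² + v²x²) = √(0.157² + 0.963² × 48.1²) = 46.32; v² = 0.927369.
t = (46.32 − 0.157)/0.927369 = 49.8 days (vs. the pure-advection estimate x/v = 49.9 d).

49.8 days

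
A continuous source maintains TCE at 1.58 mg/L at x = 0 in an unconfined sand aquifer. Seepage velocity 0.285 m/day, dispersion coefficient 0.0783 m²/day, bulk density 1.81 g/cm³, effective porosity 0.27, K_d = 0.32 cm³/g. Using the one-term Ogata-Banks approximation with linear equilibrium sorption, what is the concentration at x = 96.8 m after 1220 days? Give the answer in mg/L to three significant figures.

Retardation factor R = 1 + ρ_b·K_d/n = 1 + 1.81 × 0.32/0.27 = 3.145.
Sorption retards both mechanisms: v_R = v/R = 0.09062 m/day, D_R = D/R = 0.02490 m²/day.
v_R·t = 0.09062 × 1220 = 110.5564 m; 2√(D_R t) = 11.02 m; argument = (96.8 − 110.5564)/11.02 = -1.248.
C = C₀ × ½·erfc(-1.248) = 1.58 × 0.9612 = 1.52 mg/L.

1.52 mg/L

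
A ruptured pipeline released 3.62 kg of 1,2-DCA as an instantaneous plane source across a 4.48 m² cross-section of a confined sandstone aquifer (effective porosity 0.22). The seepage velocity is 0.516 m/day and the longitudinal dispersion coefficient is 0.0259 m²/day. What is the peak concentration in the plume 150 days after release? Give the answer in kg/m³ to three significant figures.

0.526 kg/m³

The peak of an instantaneous 1D plume sits at x = vt; there the Gaussian factor is 1 and C_max = M/(n_e·A·√(4πDt)), where n_e·A is the pore area the mass is dissolved in.
√(4πDt) = √(4π × 0.0259 × 150) = 6.987 m, so C_max = 3.62/(0.22 × 4.48 × 6.987) = 0.526 kg/m³.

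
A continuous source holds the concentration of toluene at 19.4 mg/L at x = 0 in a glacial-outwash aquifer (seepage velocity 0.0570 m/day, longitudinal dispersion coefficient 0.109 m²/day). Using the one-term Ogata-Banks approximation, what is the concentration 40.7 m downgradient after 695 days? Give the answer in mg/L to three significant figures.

For a continuous step input, C/C₀ ≈ ½·erfc((x−vt)/(2√(Dt))).
vt = 0.0570 × 695 = 39.615 m and 2√(Dt) = 2√(0.109 × 695) = 17.41 m.
Argument (x−vt)/(2√(Dt)) = (40.7 − 39.615)/17.41 = 0.06232; ½·erfc(0.06232) = 0.4649.
C = 19.4 × 0.4649 = 9.02 mg/L.

9.02 mg/L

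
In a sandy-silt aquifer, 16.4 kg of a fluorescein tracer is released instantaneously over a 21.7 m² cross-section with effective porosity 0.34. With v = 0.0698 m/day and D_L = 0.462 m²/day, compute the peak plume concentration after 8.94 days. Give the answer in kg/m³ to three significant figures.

The peak of an instantaneous 1D plume sits at x = vt; there the Gaussian factor is 1 and C_max = M/(n_e·A·√(4πDt)), where n_e·A is the pore area the mass is dissolved in.
√(4πDt) = √(4π × 0.462 × 8.94) = 7.204 m, so C_max = 16.4/(0.34 × 21.7 × 7.204) = 0.309 kg/m³.

0.309 kg/m³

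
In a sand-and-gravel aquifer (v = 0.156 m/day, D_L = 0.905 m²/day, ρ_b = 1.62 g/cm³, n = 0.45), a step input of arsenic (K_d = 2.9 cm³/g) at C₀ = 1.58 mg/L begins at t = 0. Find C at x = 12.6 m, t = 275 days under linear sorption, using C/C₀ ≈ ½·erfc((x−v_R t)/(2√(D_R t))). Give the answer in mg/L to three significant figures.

Retardation factor R = 1 + ρ_b·K_d/n = 1 + 1.62 × 2.9/0.45 = 11.44.
Sorption retards both mechanisms: v_R = v/R = 0.01364 m/day, D_R = D/R = 0.07911 m²/day.
v_R·t = 0.01364 × 275 = 3.751 m; 2√(D_R t) = 9.329 m; argument = (12.6 − 3.751)/9.329 = 0.9485.
C = C₀ × ½·erfc(0.9485) = 1.58 × 0.08990 = 0.142 mg/L.

0.142 mg/L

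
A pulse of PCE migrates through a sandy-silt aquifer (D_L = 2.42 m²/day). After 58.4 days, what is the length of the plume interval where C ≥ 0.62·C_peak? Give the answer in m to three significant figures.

The plume is Gaussian with σ = √(2Dt) = √(2 × 2.42 × 58.4) = 16.81 m.
C/C_peak = exp(−Δx²/(2σ²)) = 0.62 ⇒ Δx = σ·√(−2 ln 0.62) = 16.81 × 0.9778 = 16.44 m.
Width = 2Δx = 32.9 m.

32.9 m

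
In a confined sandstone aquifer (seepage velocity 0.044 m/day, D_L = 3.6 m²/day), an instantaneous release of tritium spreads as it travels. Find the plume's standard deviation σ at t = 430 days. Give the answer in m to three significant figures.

Dispersive spreading gives a Gaussian with σ² = 2Dt; advection only shifts the center.
σ = √(2 × 3.6 × 430) = 55.6 m.

55.6 m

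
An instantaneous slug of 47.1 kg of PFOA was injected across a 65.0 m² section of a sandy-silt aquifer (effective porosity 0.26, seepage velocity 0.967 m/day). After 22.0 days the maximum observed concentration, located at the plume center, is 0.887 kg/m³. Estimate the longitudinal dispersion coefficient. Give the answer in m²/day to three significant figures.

At the plume center C_max = M/(n_e·A·√(4πDt)), so D = M²/(4πt·(n_e·A·C_max)²).
n_e·A·C_max = 0.26 × 65.0 × 0.887 = 14.99 kg/m.
D = 47.1²/(4π × 22.0 × 14.99²) = 0.0357 m²/day.

0.0357 m²/day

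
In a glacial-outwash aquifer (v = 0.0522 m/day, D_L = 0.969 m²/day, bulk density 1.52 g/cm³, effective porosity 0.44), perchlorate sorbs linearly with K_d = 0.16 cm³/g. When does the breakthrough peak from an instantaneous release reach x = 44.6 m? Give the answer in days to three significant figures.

Retardation factor R = 1 + ρ_b·K_d/n = 1 + 1.52 × 0.16/0.44 = 1.553.
Sorption retards both mechanisms: v_R = v/R = 0.03361 m/day, D_R = D/R = 0.6240 m²/day.
Peak time from v_R²t² + 2D_R t − x² = 0: t = (√(D_R² + v_R²x²) − D_R)/v_R².
√(D_R² + v_R²x²) = √(0.6240² + 0.03361² × 44.6²) = 1.624; v_R² = 0.001130.
t = (1.624 − 0.6240)/0.001130 = 885 days.

885 days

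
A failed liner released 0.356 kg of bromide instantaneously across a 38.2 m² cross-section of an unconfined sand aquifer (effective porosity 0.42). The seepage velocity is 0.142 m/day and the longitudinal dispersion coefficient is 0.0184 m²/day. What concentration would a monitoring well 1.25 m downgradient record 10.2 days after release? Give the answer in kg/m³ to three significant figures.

For an instantaneous plane source, C(x,t) = M/(n_e·A·√(4πDt)) · exp(−(x−vt)²/(4Dt)), with n_e·A the pore (flow) area.
Plume center vt = 0.142 × 10.2 = 1.4484 m, so the well at 1.25 m is 0.1984 m upgradient of the peak.
√(4πDt) = 1.536 m, giving peak height M/(n_e·A·√(4πDt)) = 0.356/(0.42 × 38.2 × 1.536) = 0.01445 kg/m³.
(x−vt)²/(4Dt) = (-0.1984)²/(4 × 0.0184 × 10.2) = 0.05243; exp(−0.05243) = 0.9489.
C = 0.01445 × 0.9489 = 0.0137 kg/m³.

0.0137 kg/m³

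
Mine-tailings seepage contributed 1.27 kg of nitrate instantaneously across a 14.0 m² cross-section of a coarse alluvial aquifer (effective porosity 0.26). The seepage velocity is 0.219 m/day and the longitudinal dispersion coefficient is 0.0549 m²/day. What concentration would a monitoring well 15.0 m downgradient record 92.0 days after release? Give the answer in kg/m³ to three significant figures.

0.0118 kg/m³

For an instantaneous plane source, C(x,t) = M/(n_e·A·√(4πDt)) · exp(−(x−vt)²/(4Dt)), with n_e·A the pore (flow) area.
Plume center vt = 0.219 × 92.0 = 20.148 m, so the well at 15.0 m is 5.148 m upgradient of the peak.
√(4πDt) = 7.967 m, giving peak height M/(n_e·A·√(4πDt)) = 1.27/(0.26 × 14.0 × 7.967) = 0.04379 kg/m³.
(x−vt)²/(4Dt) = (-5.148)²/(4 × 0.0549 × 92.0) = 1.312; exp(−1.312) = 0.2693.
C = 0.04379 × 0.2693 = 0.0118 kg/m³.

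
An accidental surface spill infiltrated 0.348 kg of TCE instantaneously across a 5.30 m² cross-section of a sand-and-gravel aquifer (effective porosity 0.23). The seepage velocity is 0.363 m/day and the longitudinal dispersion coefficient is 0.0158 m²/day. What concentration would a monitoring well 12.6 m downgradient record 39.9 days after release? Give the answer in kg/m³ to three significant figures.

For an instantaneous plane source, C(x,t) = M/(n_e·A·√(4πDt)) · exp(−(x−vt)²/(4Dt)), with n_e·A the pore (flow) area.
Plume center vt = 0.363 × 39.9 = 14.4837 m, so the well at 12.6 m is 1.8837 m upgradient of the peak.
√(4πDt) = 2.815 m, giving peak height M/(n_e·A·√(4πDt)) = 0.348/(0.23 × 5.30 × 2.815) = 0.1014 kg/m³.
(x−vt)²/(4Dt) = (-1.8837)²/(4 × 0.0158 × 39.9) = 1.407; exp(−1.407) = 0.2449.
C = 0.1014 × 0.2449 = 0.0248 kg/m³.

0.0248 kg/m³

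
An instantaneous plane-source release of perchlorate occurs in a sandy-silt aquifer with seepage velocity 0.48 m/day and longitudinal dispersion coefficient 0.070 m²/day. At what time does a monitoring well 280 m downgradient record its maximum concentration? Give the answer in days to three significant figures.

583 days

For the 1D instantaneous-source solution, setting ∂C/∂t = 0 at fixed x gives v²t² + 2Dt − x² = 0, so t = (√(D² + v²x²) − D)/v².
√(D² + v²x²) = √(0.070² + 0.48² × 280²) = 134.4; v² = 0.2304.
t = (134.4 − 0.070)/0.2304 = 583 days (vs. the pure-advection estimate x/v = 583 d).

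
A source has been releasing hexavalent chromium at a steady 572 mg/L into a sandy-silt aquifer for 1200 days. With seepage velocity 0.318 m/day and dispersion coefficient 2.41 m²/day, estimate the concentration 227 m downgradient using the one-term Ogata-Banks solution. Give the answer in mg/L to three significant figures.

For a continuous step input, C/C₀ ≈ ½·erfc((x−vt)/(2√(Dt))).
vt = 0.318 × 1200 = 381.6 m and 2√(Dt) = 2√(2.41 × 1200) = 107.6 m.
Argument (x−vt)/(2√(Dt)) = (227 − 381.6)/107.6 = -1.437; ½·erfc(-1.437) = 0.9789.
C = 572 × 0.9789 = 560 mg/L.

560 mg/L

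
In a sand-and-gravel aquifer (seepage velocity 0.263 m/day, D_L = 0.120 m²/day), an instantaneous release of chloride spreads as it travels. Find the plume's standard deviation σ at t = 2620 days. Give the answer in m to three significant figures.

Dispersive spreading gives a Gaussian with σ² = 2Dt; advection only shifts the center.
σ = √(2 × 0.120 × 2620) = 25.1 m.

25.1 m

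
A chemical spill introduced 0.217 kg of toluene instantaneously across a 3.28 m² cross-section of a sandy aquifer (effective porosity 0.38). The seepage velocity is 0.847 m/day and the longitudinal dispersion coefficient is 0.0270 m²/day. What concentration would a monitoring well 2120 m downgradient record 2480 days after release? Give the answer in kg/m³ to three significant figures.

0.00146 kg/m³

For an instantaneous plane source, C(x,t) = M/(n_e·A·√(4πDt)) · exp(−(x−vt)²/(4Dt)), with n_e·A the pore (flow) area.
Plume center vt = 0.847 × 2480 = 2100.56 m, so the well at 2120 m is 19.44 m downgradient of the peak.
√(4πDt) = 29.01 m, giving peak height M/(n_e·A·√(4πDt)) = 0.217/(0.38 × 3.28 × 29.01) = 0.006001 kg/m³.
(x−vt)²/(4Dt) = (19.44)²/(4 × 0.0270 × 2480) = 1.411; exp(−1.411) = 0.2439.
C = 0.006001 × 0.2439 = 0.00146 kg/m³.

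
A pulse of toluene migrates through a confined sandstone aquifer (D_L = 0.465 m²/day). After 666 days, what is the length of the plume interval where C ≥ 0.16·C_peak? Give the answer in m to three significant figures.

The plume is Gaussian with σ = √(2Dt) = √(2 × 0.465 × 666) = 24.89 m.
C/C_peak = exp(−Δx²/(2σ²)) = 0.16 ⇒ Δx = σ·√(−2 ln 0.16) = 24.89 × 1.914 = 47.64 m.
Width = 2Δx = 95.3 m.

95.3 m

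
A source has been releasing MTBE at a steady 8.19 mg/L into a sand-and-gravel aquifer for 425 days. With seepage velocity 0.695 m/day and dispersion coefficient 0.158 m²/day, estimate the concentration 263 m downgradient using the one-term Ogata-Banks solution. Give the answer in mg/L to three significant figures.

For a continuous step input, C/C₀ ≈ ½·erfc((x−vt)/(2√(Dt))).
vt = 0.695 × 425 = 295.375 m and 2√(Dt) = 2√(0.158 × 425) = 16.39 m.
Argument (x−vt)/(2√(Dt)) = (263 − 295.375)/16.39 = -1.975; ½·erfc(-1.975) = 0.9974.
C = 8.19 × 0.9974 = 8.17 mg/L.

8.17 mg/L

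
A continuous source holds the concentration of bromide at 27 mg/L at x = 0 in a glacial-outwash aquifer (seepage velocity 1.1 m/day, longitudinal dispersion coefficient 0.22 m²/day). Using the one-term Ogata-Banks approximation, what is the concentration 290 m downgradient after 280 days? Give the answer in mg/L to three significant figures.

For a continuous step input, C/C₀ ≈ ½·erfc((x−vt)/(2√(Dt))).
vt = 1.1 × 280 = 308 m and 2√(Dt) = 2√(0.22 × 280) = 15.70 m.
Argument (x−vt)/(2√(Dt)) = (290 − 308)/15.70 = -1.146; ½·erfc(-1.146) = 0.9475.
C = 27 × 0.9475 = 25.6 mg/L.

25.6 mg/L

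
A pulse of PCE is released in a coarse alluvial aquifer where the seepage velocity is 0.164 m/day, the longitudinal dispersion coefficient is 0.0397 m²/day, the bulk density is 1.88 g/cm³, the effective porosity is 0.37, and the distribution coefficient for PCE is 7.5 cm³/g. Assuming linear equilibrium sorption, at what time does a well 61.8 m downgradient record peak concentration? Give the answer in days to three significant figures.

14700 days

Retardation factor R = 1 + ρ_b·K_d/n = 1 + 1.88 × 7.5/0.37 = 39.11.
Sorption retards both mechanisms: v_R = v/R = 0.004193 m/day, D_R = D/R = 0.001015 m²/day.
Peak time from v_R²t² + 2D_R t − x² = 0: t = (√(D_R² + v_R²x²) − D_R)/v_R².
√(D_R² + v_R²x²) = √(0.001015² + 0.004193² × 61.8²) = 0.2591; v_R² = 1.758e-05.
t = (0.2591 − 0.001015)/1.758e-05 = 14700 days.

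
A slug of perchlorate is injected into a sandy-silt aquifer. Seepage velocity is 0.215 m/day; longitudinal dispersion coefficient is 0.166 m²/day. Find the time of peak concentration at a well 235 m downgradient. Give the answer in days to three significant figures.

For the 1D instantaneous-source solution, setting ∂C/∂t = 0 at fixed x gives v²t² + 2Dt − x² = 0, so t = (√(D² + v²x²) − D)/v².
√(D² + v²x²) = √(0.166² + 0.215² × 235²) = 50.53; v² = 0.046225.
t = (50.53 − 0.166)/0.046225 = 1090 days (vs. the pure-advection estimate x/v = 1090 d).

1090 days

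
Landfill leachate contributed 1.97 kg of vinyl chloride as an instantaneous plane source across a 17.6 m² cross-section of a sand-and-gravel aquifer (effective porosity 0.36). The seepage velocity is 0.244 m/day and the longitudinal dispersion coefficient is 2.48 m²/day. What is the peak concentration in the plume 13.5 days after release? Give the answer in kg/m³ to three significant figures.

0.0152 kg/m³

The peak of an instantaneous 1D plume sits at x = vt; there the Gaussian factor is 1 and C_max = M/(n_e·A·√(4πDt)), where n_e·A is the pore area the mass is dissolved in.
√(4πDt) = √(4π × 2.48 × 13.5) = 20.51 m, so C_max = 1.97/(0.36 × 17.6 × 20.51) = 0.0152 kg/m³.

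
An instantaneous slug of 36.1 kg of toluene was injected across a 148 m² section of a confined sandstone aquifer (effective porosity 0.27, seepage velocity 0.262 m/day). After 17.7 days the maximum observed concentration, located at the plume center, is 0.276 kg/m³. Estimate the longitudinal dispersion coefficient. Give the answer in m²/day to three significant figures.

0.0482 m²/day

At the plume center C_max = M/(n_e·A·√(4πDt)), so D = M²/(4πt·(n_e·A·C_max)²).
n_e·A·C_max = 0.27 × 148 × 0.276 = 11.03 kg/m.
D = 36.1²/(4π × 17.7 × 11.03²) = 0.0482 m²/day.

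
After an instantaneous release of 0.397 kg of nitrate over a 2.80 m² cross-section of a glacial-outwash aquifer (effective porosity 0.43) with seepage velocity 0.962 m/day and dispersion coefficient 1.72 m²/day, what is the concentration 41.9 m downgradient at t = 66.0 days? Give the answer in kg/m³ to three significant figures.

For an instantaneous plane source, C(x,t) = M/(n_e·A·√(4πDt)) · exp(−(x−vt)²/(4Dt)), with n_e·A the pore (flow) area.
Plume center vt = 0.962 × 66.0 = 63.492 m, so the well at 41.9 m is 21.592 m upgradient of the peak.
√(4πDt) = 37.77 m, giving peak height M/(n_e·A·√(4πDt)) = 0.397/(0.43 × 2.80 × 37.77) = 0.008730 kg/m³.
(x−vt)²/(4Dt) = (-21.592)²/(4 × 1.72 × 66.0) = 1.027; exp(−1.027) = 0.3581.
C = 0.008730 × 0.3581 = 0.00313 kg/m³.

0.00313 kg/m³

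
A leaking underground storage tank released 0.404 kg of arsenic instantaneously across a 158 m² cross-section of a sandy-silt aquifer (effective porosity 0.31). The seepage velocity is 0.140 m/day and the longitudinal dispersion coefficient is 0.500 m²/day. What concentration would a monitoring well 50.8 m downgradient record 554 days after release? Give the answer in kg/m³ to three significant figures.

7.33e-05 kg/m³

For an instantaneous plane source, C(x,t) = M/(n_e·A·√(4πDt)) · exp(−(x−vt)²/(4Dt)), with n_e·A the pore (flow) area.
Plume center vt = 0.140 × 554 = 77.56 m, so the well at 50.8 m is 26.76 m upgradient of the peak.
√(4πDt) = 59.00 m, giving peak height M/(n_e·A·√(4πDt)) = 0.404/(0.31 × 158 × 59.00) = 0.0001398 kg/m³.
(x−vt)²/(4Dt) = (-26.76)²/(4 × 0.500 × 554) = 0.6463; exp(−0.6463) = 0.5240.
C = 0.0001398 × 0.5240 = 7.33e-05 kg/m³.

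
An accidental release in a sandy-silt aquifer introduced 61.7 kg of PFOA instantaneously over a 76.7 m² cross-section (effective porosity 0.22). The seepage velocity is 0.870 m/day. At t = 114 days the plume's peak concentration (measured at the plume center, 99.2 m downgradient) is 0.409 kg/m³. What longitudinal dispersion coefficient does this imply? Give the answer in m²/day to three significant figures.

0.0558 m²/day

At the plume center C_max = M/(n_e·A·√(4πDt)), so D = M²/(4πt·(n_e·A·C_max)²).
n_e·A·C_max = 0.22 × 76.7 × 0.409 = 6.901 kg/m.
D = 61.7²/(4π × 114 × 6.901²) = 0.0558 m²/day.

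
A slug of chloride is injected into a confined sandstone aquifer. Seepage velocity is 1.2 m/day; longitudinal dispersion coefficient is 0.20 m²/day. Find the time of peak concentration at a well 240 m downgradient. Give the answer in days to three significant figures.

For the 1D instantaneous-source solution, setting ∂C/∂t = 0 at fixed x gives v²t² + 2Dt − x² = 0, so t = (√(D² + v²x²) − D)/v².
√(D² + v²x²) = √(0.20² + 1.2² × 240²) = 288.0; v² = 1.44.
t = (288.0 − 0.20)/1.44 = 200 days (vs. the pure-advection estimate x/v = 200 d).

200 days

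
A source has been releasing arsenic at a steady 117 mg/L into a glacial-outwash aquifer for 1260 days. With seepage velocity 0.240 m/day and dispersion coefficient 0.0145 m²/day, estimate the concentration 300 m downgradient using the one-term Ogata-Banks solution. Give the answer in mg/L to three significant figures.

For a continuous step input, C/C₀ ≈ ½·erfc((x−vt)/(2√(Dt))).
vt = 0.240 × 1260 = 302.4 m and 2√(Dt) = 2√(0.0145 × 1260) = 8.549 m.
Argument (x−vt)/(2√(Dt)) = (300 − 302.4)/8.549 = -0.2807; ½·erfc(-0.2807) = 0.6543.
C = 117 × 0.6543 = 76.6 mg/L.

76.6 mg/L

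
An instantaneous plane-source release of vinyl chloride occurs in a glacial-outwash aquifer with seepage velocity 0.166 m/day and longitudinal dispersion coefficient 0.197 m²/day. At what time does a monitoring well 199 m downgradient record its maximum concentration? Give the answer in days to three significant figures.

1190 days

For the 1D instantaneous-source solution, setting ∂C/∂t = 0 at fixed x gives v²t² + 2Dt − x² = 0, so t = (√(D² + v²x²) − D)/v².
√(D² + v²x²) = √(0.197² + 0.166² × 199²) = 33.03; v² = 0.027556.
t = (33.03 − 0.197)/0.027556 = 1190 days (vs. the pure-advection estimate x/v = 1200 d).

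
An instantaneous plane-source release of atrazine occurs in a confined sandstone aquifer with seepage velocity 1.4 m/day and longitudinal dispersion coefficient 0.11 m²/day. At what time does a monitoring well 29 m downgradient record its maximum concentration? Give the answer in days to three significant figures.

For the 1D instantaneous-source solution, setting ∂C/∂t = 0 at fixed x gives v²t² + 2Dt − x² = 0, so t = (√(D² + v²x²) − D)/v².
√(D² + v²x²) = √(0.11² + 1.4² × 29²) = 40.60; v² = 1.96.
t = (40.60 − 0.11)/1.96 = 20.7 days (vs. the pure-advection estimate x/v = 20.7 d).

20.7 days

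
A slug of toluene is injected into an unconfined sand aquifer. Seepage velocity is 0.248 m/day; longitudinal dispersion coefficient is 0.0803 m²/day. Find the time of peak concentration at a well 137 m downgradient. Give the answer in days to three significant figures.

For the 1D instantaneous-source solution, setting ∂C/∂t = 0 at fixed x gives v²t² + 2Dt − x² = 0, so t = (√(D² + v²x²) − D)/v².
√(D² + v²x²) = √(0.0803² + 0.248² × 137²) = 33.98; v² = 0.061504.
t = (33.98 − 0.0803)/0.061504 = 551 days (vs. the pure-advection estimate x/v = 552 d).

551 days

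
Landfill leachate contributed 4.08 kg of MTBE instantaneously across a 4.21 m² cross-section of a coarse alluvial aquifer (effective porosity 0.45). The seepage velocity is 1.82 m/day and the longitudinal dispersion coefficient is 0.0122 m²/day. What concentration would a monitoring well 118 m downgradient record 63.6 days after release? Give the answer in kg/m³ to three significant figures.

For an instantaneous plane source, C(x,t) = M/(n_e·A·√(4πDt)) · exp(−(x−vt)²/(4Dt)), with n_e·A the pore (flow) area.
Plume center vt = 1.82 × 63.6 = 115.752 m, so the well at 118 m is 2.248 m downgradient of the peak.
√(4πDt) = 3.123 m, giving peak height M/(n_e·A·√(4πDt)) = 4.08/(0.45 × 4.21 × 3.123) = 0.6896 kg/m³.
(x−vt)²/(4Dt) = (2.248)²/(4 × 0.0122 × 63.6) = 1.628; exp(−1.628) = 0.1963.
C = 0.6896 × 0.1963 = 0.135 kg/m³.

0.135 kg/m³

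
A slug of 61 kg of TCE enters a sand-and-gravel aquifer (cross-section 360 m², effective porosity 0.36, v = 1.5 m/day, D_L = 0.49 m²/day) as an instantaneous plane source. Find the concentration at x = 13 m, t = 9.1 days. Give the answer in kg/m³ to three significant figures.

0.0614 kg/m³

For an instantaneous plane source, C(x,t) = M/(n_e·A·√(4πDt)) · exp(−(x−vt)²/(4Dt)), with n_e·A the pore (flow) area.
Plume center vt = 1.5 × 9.1 = 13.65 m, so the well at 13 m is 0.65 m upgradient of the peak.
√(4πDt) = 7.486 m, giving peak height M/(n_e·A·√(4πDt)) = 61/(0.36 × 360 × 7.486) = 0.06287 kg/m³.
(x−vt)²/(4Dt) = (-0.65)²/(4 × 0.49 × 9.1) = 0.02369; exp(−0.02369) = 0.9766.
C = 0.06287 × 0.9766 = 0.0614 kg/m³.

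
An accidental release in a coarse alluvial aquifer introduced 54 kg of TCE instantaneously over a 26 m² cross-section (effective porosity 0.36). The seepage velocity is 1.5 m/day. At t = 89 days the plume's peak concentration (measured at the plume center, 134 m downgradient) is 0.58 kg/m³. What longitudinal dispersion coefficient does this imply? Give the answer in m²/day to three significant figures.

0.0885 m²/day

At the plume center C_max = M/(n_e·A·√(4πDt)), so D = M²/(4πt·(n_e·A·C_max)²).
n_e·A·C_max = 0.36 × 26 × 0.58 = 5.429 kg/m.
D = 54²/(4π × 89 × 5.429²) = 0.0885 m²/day.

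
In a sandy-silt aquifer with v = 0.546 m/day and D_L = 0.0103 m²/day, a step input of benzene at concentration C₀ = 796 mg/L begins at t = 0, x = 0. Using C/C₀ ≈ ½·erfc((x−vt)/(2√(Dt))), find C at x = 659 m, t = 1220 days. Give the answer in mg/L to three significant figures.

734 mg/L

For a continuous step input, C/C₀ ≈ ½·erfc((x−vt)/(2√(Dt))).
vt = 0.546 × 1220 = 666.12 m and 2√(Dt) = 2√(0.0103 × 1220) = 7.090 m.
Argument (x−vt)/(2√(Dt)) = (659 − 666.12)/7.090 = -1.004; ½·erfc(-1.004) = 0.9222.
C = 796 × 0.9222 = 734 mg/L.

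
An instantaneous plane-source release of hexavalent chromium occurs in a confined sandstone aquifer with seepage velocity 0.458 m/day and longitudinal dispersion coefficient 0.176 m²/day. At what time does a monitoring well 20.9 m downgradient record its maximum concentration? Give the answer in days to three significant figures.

44.8 days

For the 1D instantaneous-source solution, setting ∂C/∂t = 0 at fixed x gives v²t² + 2Dt − x² = 0, so t = (√(D² + v²x²) − D)/v².
√(D² + v²x²) = √(0.176² + 0.458² × 20.9²) = 9.574; v² = 0.209764.
t = (9.574 − 0.176)/0.209764 = 44.8 days (vs. the pure-advection estimate x/v = 45.6 d).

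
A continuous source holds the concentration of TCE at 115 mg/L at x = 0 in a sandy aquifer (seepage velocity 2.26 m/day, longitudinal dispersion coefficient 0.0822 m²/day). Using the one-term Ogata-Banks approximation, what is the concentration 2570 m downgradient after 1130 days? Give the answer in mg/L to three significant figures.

For a continuous step input, C/C₀ ≈ ½·erfc((x−vt)/(2√(Dt))).
vt = 2.26 × 1130 = 2553.8 m and 2√(Dt) = 2√(0.0822 × 1130) = 19.28 m.
Argument (x−vt)/(2√(Dt)) = (2570 − 2553.8)/19.28 = 0.8402; ½·erfc(0.8402) = 0.1174.
C = 115 × 0.1174 = 13.5 mg/L.

13.5 mg/L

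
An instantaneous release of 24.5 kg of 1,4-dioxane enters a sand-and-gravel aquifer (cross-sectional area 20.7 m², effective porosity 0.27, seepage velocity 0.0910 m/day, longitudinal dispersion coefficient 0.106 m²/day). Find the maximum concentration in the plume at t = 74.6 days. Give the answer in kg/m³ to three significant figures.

0.440 kg/m³

The peak of an instantaneous 1D plume sits at x = vt; there the Gaussian factor is 1 and C_max = M/(n_e·A·√(4πDt)), where n_e·A is the pore area the mass is dissolved in.
√(4πDt) = √(4π × 0.106 × 74.6) = 9.968 m, so C_max = 24.5/(0.27 × 20.7 × 9.968) = 0.440 kg/m³.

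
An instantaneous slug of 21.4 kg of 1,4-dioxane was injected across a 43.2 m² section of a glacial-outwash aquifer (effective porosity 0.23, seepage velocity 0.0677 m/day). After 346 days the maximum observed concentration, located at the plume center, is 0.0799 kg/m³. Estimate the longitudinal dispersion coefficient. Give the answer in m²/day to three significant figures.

0.167 m²/day

At the plume center C_max = M/(n_e·A·√(4πDt)), so D = M²/(4πt·(n_e·A·C_max)²).
n_e·A·C_max = 0.23 × 43.2 × 0.0799 = 0.7939 kg/m.
D = 21.4²/(4π × 346 × 0.7939²) = 0.167 m²/day.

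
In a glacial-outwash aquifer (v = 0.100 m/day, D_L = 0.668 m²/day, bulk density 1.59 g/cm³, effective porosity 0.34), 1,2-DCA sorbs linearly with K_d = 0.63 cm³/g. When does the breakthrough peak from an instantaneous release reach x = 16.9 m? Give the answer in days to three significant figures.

Retardation factor R = 1 + ρ_b·K_d/n = 1 + 1.59 × 0.63/0.34 = 3.946.
Sorption retards both mechanisms: v_R = v/R = 0.02534 m/day, D_R = D/R = 0.1693 m²/day.
Peak time from v_R²t² + 2D_R t − x² = 0: t = (√(D_R² + v_R²x²) − D_R)/v_R².
√(D_R² + v_R²x²) = √(0.1693² + 0.02534² × 16.9²) = 0.4605; v_R² = 0.0006421.
t = (0.4605 − 0.1693)/0.0006421 = 454 days.

454 days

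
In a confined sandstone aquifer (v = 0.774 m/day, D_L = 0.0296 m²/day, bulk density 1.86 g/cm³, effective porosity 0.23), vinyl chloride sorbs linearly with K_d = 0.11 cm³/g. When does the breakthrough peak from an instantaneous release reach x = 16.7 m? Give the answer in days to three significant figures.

40.7 days

Retardation factor R = 1 + ρ_b·K_d/n = 1 + 1.86 × 0.11/0.23 = 1.890.
Sorption retards both mechanisms: v_R = v/R = 0.4095 m/day, D_R = D/R = 0.01566 m²/day.
Peak time from v_R²t² + 2D_R t − x² = 0: t = (√(D_R² + v_R²x²) − D_R)/v_R².
√(D_R² + v_R²x²) = √(0.01566² + 0.4095² × 16.7²) = 6.839; v_R² = 0.1677.
t = (6.839 − 0.01566)/0.1677 = 40.7 days.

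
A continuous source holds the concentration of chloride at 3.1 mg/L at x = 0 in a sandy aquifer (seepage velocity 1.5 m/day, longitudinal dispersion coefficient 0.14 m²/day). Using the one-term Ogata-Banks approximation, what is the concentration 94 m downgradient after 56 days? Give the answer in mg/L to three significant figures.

0.0179 mg/L

For a continuous step input, C/C₀ ≈ ½·erfc((x−vt)/(2√(Dt))).
vt = 1.5 × 56 = 84 m and 2√(Dt) = 2√(0.14 × 56) = 5.600 m.
Argument (x−vt)/(2√(Dt)) = (94 − 84)/5.600 = 1.786; ½·erfc(1.786) = 0.005772.
C = 3.1 × 0.005772 = 0.0179 mg/L.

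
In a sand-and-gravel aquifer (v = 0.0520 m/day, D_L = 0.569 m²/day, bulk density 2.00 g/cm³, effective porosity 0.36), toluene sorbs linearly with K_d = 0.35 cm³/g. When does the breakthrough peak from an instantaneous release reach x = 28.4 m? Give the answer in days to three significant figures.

1100 days

Retardation factor R = 1 + ρ_b·K_d/n = 1 + 2.00 × 0.35/0.36 = 2.944.
Sorption retards both mechanisms: v_R = v/R = 0.01766 m/day, D_R = D/R = 0.1933 m²/day.
Peak time from v_R²t² + 2D_R t − x² = 0: t = (√(D_R² + v_R²x²) − D_R)/v_R².
√(D_R² + v_R²x²) = √(0.1933² + 0.01766² × 28.4²) = 0.5375; v_R² = 0.0003119.
t = (0.5375 − 0.1933)/0.0003119 = 1100 days.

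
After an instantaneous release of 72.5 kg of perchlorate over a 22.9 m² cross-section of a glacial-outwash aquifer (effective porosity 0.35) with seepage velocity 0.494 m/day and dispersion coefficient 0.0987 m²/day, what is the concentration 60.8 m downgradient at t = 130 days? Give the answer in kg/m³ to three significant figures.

0.567 kg/m³

For an instantaneous plane source, C(x,t) = M/(n_e·A·√(4πDt)) · exp(−(x−vt)²/(4Dt)), with n_e·A the pore (flow) area.
Plume center vt = 0.494 × 130 = 64.22 m, so the well at 60.8 m is 3.42 m upgradient of the peak.
√(4πDt) = 12.70 m, giving peak height M/(n_e·A·√(4πDt)) = 72.5/(0.35 × 22.9 × 12.70) = 0.7122 kg/m³.
(x−vt)²/(4Dt) = (-3.42)²/(4 × 0.0987 × 130) = 0.2279; exp(−0.2279) = 0.7962.
C = 0.7122 × 0.7962 = 0.567 kg/m³.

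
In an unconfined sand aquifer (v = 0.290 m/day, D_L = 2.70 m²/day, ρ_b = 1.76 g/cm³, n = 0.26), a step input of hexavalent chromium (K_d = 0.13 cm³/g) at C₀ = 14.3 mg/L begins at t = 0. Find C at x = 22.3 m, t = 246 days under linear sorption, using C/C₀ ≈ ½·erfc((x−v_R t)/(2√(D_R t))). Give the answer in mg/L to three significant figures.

10.3 mg/L

Retardation factor R = 1 + ρ_b·K_d/n = 1 + 1.76 × 0.13/0.26 = 1.880.
Sorption retards both mechanisms: v_R = v/R = 0.1543 m/day, D_R = D/R = 1.436 m²/day.
v_R·t = 0.1543 × 246 = 37.9578 m; 2√(D_R t) = 37.59 m; argument = (22.3 − 37.9578)/37.59 = -0.4165.
C = C₀ × ½·erfc(-0.4165) = 14.3 × 0.7221 = 10.3 mg/L.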